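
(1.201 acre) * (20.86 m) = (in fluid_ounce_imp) 3.568e+09. Check: 1 acre = 4046.8564 m^2, so 1.201 acre = 1.201 * 4046.8564 = 4860.2746 m^2. 20.86 m is already in m. Combine: 4860.2746 m^2 * 20.86 m = 101385.33 m^3. 1 fluid_ounce_imp = 2.8413063e-05 m^3, so 101385.33 m^3 = 101385.33 / 2.8413063e-05 = 3.5682647e+09 fluid_ounce_imp ≈ 3.568e+09 fluid_ounce_imp (4 s.f.).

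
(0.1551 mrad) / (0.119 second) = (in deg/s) 0.07468. Check: 1 mrad = 0.001 rad, so 0.1551 mrad = 0.1551 * 0.001 = 0.0001551 rad. 0.119 second = 0.119 s. Combine: 0.0001551 rad / 0.119 s = 0.0013033613 rad/s. 1 deg/s = 0.017453293 rad/s, so 0.0013033613 rad/s = 0.0013033613 / 0.017453293 = 0.074677104 deg/s ≈ 0.07468 deg/s (4 s.f.).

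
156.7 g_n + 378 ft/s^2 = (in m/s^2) 1652. Check: 1 g_n = 9.80665 m/s^2, so 156.7 g_n = 156.7 * 9.80665 = 1536.7021 m/s^2. 1 ft/s^2 = 0.3048 m/s^2, so 378 ft/s^2 = 378 * 0.3048 = 115.2144 m/s^2. Sum: 1536.7021 + 115.2144 = 1651.9165 m/s^2. Result: 1651.9165 m/s^2 ≈ 1652 m/s^2 (4 s.f.).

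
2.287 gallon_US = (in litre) 8.657. Check: 1 gallon_US = 0.0037854118 m^3, so 2.287 gallon_US = 2.287 * 0.0037854118 = 0.0086572368 m^3. 1 litre = 0.001 m^3, so 0.0086572368 m^3 = 0.0086572368 / 0.001 = 8.6572368 litre ≈ 8.657 litre (4 s.f.).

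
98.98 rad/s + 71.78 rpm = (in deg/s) 98.98 rad/s is already in rad/s. 1 rpm = 0.10471976 rad/s, so 71.78 rpm = 71.78 * 0.10471976 = 7.516784 rad/s. Sum: 98.98 + 7.516784 = 106.49678 rad/s. 1 deg/s = 0.017453293 rad/s, so 106.49678 rad/s = 106.49678 / 0.017453293 = 6101.8163 deg/s ≈ 6102 deg/s (4 s.f.). Final answer: 6102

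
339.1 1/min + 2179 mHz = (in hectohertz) 0.07831. Check: 1 1/min = 0.016666667 Hz, so 339.1 1/min = 339.1 * 0.016666667 = 5.6516667 Hz. 1 mHz = 0.001 Hz, so 2179 mHz = 2179 * 0.001 = 2.179 Hz. Sum: 5.6516667 + 2.179 = 7.8306667 Hz. 1 hectohertz = 100 Hz, so 7.8306667 Hz = 7.8306667 / 100 = 0.078306667 hectohertz ≈ 0.07831 hectohertz (4 s.f.).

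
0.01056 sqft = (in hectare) 9.811e-08. Check: 1 sqft = 0.09290304 m^2, so 0.01056 sqft = 0.01056 * 0.09290304 = 0.0009810561 m^2. 1 hectare = 10000 m^2, so 0.0009810561 m^2 = 0.0009810561 / 10000 = 9.810561e-08 hectare ≈ 9.811e-08 hectare (4 s.f.).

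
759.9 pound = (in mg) 3.447e+08. Check: 1 pound = 0.45359237 kg, so 759.9 pound = 759.9 * 0.45359237 = 344.68484 kg. 1 mg = 1e-06 kg, so 344.68484 kg = 344.68484 / 1e-06 = 3.4468484e+08 mg ≈ 3.447e+08 mg (4 s.f.).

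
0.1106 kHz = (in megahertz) 1 kHz = 1000 Hz, so 0.1106 kHz = 0.1106 * 1000 = 110.6 Hz. 1 megahertz = 1000000 Hz, so 110.6 Hz = 110.6 / 1000000 = 0.0001106 megahertz. Final answer: 0.0001106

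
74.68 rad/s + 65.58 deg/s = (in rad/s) 74.68 rad/s is already in rad/s. 1 deg/s = 0.017453293 rad/s, so 65.58 deg/s = 65.58 * 0.017453293 = 1.1445869 rad/s. Sum: 74.68 + 1.1445869 = 75.824587 rad/s. Result: 75.824587 rad/s ≈ 75.82 rad/s (4 s.f.). Final answer: 75.82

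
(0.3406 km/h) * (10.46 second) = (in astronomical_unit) 6.615e-12. Check: 1 km/h = 0.27777778 m/s, so 0.3406 km/h = 0.3406 * 0.27777778 = 0.094611111 m/s. 10.46 second = 10.46 s. Combine: 0.094611111 m/s * 10.46 s = 0.98963222 m. 1 astronomical_unit = 1.4959787e+11 m, so 0.98963222 m = 0.98963222 / 1.4959787e+11 = 6.6152828e-12 astronomical_unit ≈ 6.615e-12 astronomical_unit (4 s.f.).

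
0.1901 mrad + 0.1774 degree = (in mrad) 1 mrad = 0.001 rad, so 0.1901 mrad = 0.1901 * 0.001 = 0.0001901 rad. 1 degree = 0.017453293 rad, so 0.1774 degree = 0.1774 * 0.017453293 = 0.0030962141 rad. Sum: 0.0001901 + 0.0030962141 = 0.0032863141 rad. 1 mrad = 0.001 rad, so 0.0032863141 rad = 0.0032863141 / 0.001 = 3.2863141 mrad ≈ 3.286 mrad (4 s.f.). Final answer: 3.286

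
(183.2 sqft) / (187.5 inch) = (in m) 1 sqft = 0.09290304 m^2, so 183.2 sqft = 183.2 * 0.09290304 = 17.019837 m^2. 1 inch = 0.0254 m, so 187.5 inch = 187.5 * 0.0254 = 4.7625 m. Combine: 17.019837 m^2 / 4.7625 m = 3.573719 m. Result: 3.573719 m ≈ 3.574 m (4 s.f.). Final answer: 3.574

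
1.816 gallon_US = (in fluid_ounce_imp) 241.9. Check: 1 gallon_US = 0.0037854118 m^3, so 1.816 gallon_US = 1.816 * 0.0037854118 = 0.0068743078 m^3. 1 fluid_ounce_imp = 2.8413063e-05 m^3, so 0.0068743078 m^3 = 0.0068743078 / 2.8413063e-05 = 241.94181 fluid_ounce_imp ≈ 241.9 fluid_ounce_imp (4 s.f.).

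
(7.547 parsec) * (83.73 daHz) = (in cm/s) 1 parsec = 3.0856776e+16 m, so 7.547 parsec = 7.547 * 3.0856776e+16 = 2.3287609e+17 m. 1 daHz = 10 Hz, so 83.73 daHz = 83.73 * 10 = 837.3 Hz. Combine: 2.3287609e+17 m * 837.3 Hz = 1.9498715e+20 m/s. 1 cm/s = 0.01 m/s, so 1.9498715e+20 m/s = 1.9498715e+20 / 0.01 = 1.9498715e+22 cm/s ≈ 1.95e+22 cm/s (4 s.f.). Final answer: 1.95e+22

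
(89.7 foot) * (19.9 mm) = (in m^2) 0.5441. Check: 1 foot = 0.3048 m, so 89.7 foot = 89.7 * 0.3048 = 27.34056 m. 1 mm = 0.001 m, so 19.9 mm = 19.9 * 0.001 = 0.0199 m. Combine: 27.34056 m * 0.0199 m = 0.54407714 m^2. Result: 0.54407714 m^2 ≈ 0.5441 m^2 (4 s.f.).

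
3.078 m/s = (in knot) 5.983. Check: 1 knot = 0.51444444 m/s, so 3.078 m/s = 3.078 / 0.51444444 = 5.9831533 knot ≈ 5.983 knot (4 s.f.).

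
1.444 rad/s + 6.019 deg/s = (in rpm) 14.79. Check: 1.444 rad/s is already in rad/s. 1 deg/s = 0.017453293 rad/s, so 6.019 deg/s = 6.019 * 0.017453293 = 0.10505137 rad/s. Sum: 1.444 + 0.10505137 = 1.5490514 rad/s. 1 rpm = 0.10471976 rad/s, so 1.5490514 rad/s = 1.5490514 / 0.10471976 = 14.792351 rpm ≈ 14.79 rpm (4 s.f.).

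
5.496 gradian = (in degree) 4.946. Check: 1 gradian = 0.015707963 rad, so 5.496 gradian = 5.496 * 0.015707963 = 0.086330966 rad. 1 degree = 0.017453293 rad, so 0.086330966 rad = 0.086330966 / 0.017453293 = 4.9464 degree ≈ 4.946 degree (4 s.f.).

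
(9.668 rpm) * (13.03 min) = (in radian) 1 rpm = 0.10471976 rad/s, so 9.668 rpm = 9.668 * 0.10471976 = 1.0124306 rad/s. 1 min = 60 s, so 13.03 min = 13.03 * 60 = 781.8 s. Combine: 1.0124306 rad/s * 781.8 s = 791.51824 rad. 791.51824 rad = 791.51824 radian ≈ 791.5 radian (4 s.f.). Final answer: 791.5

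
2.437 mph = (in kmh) 1 mph = 0.44704 m/s, so 2.437 mph = 2.437 * 0.44704 = 1.0894365 m/s. 1 kmh = 0.27777778 m/s, so 1.0894365 m/s = 1.0894365 / 0.27777778 = 3.9219713 kmh ≈ 3.922 kmh (4 s.f.). Final answer: 3.922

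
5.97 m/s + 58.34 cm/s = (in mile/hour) 5.97 m/s is already in m/s. 1 cm/s = 0.01 m/s, so 58.34 cm/s = 58.34 * 0.01 = 0.5834 m/s. Sum: 5.97 + 0.5834 = 6.5534 m/s. 1 mile/hour = 0.44704 m/s, so 6.5534 m/s = 6.5534 / 0.44704 = 14.659538 mile/hour ≈ 14.66 mile/hour (4 s.f.). Final answer: 14.66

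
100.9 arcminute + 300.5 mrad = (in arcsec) 1 arcminute = 0.00029088821 rad, so 100.9 arcminute = 100.9 * 0.00029088821 = 0.02935062 rad. 1 mrad = 0.001 rad, so 300.5 mrad = 300.5 * 0.001 = 0.3005 rad. Sum: 0.02935062 + 0.3005 = 0.32985062 rad. 1 arcsec = 4.8481368e-06 rad, so 0.32985062 rad = 0.32985062 / 4.8481368e-06 = 68036.574 arcsec ≈ 6.804e+04 arcsec (4 s.f.). Final answer: 6.804e+04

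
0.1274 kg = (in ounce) 4.494. Check: 1 ounce = 0.028349523 kg, so 0.1274 kg = 0.1274 / 0.028349523 = 4.4939028 ounce ≈ 4.494 ounce (4 s.f.).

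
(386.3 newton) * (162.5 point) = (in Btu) 386.3 newton = 386.3 N. 1 point = 0.00035277778 m, so 162.5 point = 162.5 * 0.00035277778 = 0.057326389 m. Combine: 386.3 N * 0.057326389 m = 22.145184 J. 1 Btu = 1055.0559 J, so 22.145184 J = 22.145184 / 1055.0559 = 0.020989585 Btu ≈ 0.02099 Btu (4 s.f.). Final answer: 0.02099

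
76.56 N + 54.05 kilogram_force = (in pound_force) 76.56 N is already in N. 1 kilogram_force = 9.80665 N, so 54.05 kilogram_force = 54.05 * 9.80665 = 530.04943 N. Sum: 76.56 + 530.04943 = 606.60943 N. 1 pound_force = 4.4482216 N, so 606.60943 N = 606.60943 / 4.4482216 = 136.37123 pound_force ≈ 136.4 pound_force (4 s.f.). Final answer: 136.4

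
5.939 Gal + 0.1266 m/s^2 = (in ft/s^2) 0.6102. Check: 1 Gal = 0.01 m/s^2, so 5.939 Gal = 5.939 * 0.01 = 0.05939 m/s^2. 0.1266 m/s^2 is already in m/s^2. Sum: 0.05939 + 0.1266 = 0.18599 m/s^2. 1 ft/s^2 = 0.3048 m/s^2, so 0.18599 m/s^2 = 0.18599 / 0.3048 = 0.61020341 ft/s^2 ≈ 0.6102 ft/s^2 (4 s.f.).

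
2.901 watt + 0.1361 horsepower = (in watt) 104.4. Check: 2.901 watt = 2.901 W. 1 horsepower = 745.69987 W, so 0.1361 horsepower = 0.1361 * 745.69987 = 101.48975 W. Sum: 2.901 + 101.48975 = 104.39075 W. 104.39075 W = 104.39075 watt ≈ 104.4 watt (4 s.f.).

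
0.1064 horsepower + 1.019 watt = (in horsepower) 1 horsepower = 745.69987 W, so 0.1064 horsepower = 0.1064 * 745.69987 = 79.342466 W. 1.019 watt = 1.019 W. Sum: 79.342466 + 1.019 = 80.361466 W. 1 horsepower = 745.69987 W, so 80.361466 W = 80.361466 / 745.69987 = 0.1077665 horsepower ≈ 0.1078 horsepower (4 s.f.). Final answer: 0.1078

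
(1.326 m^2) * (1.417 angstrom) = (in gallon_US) 1.326 m^2 is already in m^2. 1 angstrom = 1e-10 m, so 1.417 angstrom = 1.417 * 1e-10 = 1.417e-10 m. Combine: 1.326 m^2 * 1.417e-10 m = 1.878942e-10 m^3. 1 gallon_US = 0.0037854118 m^3, so 1.878942e-10 m^3 = 1.878942e-10 / 0.0037854118 = 4.9636396e-08 gallon_US ≈ 4.964e-08 gallon_US (4 s.f.). Final answer: 4.964e-08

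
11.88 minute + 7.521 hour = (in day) 0.3216. Check: 1 minute = 60 s, so 11.88 minute = 11.88 * 60 = 712.8 s. 1 hour = 3600 s, so 7.521 hour = 7.521 * 3600 = 27075.6 s. Sum: 712.8 + 27075.6 = 27788.4 s. 1 day = 86400 s, so 27788.4 s = 27788.4 / 86400 = 0.321625 day ≈ 0.3216 day (4 s.f.).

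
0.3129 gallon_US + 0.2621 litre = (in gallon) 1 gallon_US = 0.0037854118 m^3, so 0.3129 gallon_US = 0.3129 * 0.0037854118 = 0.0011844553 m^3. 1 litre = 0.001 m^3, so 0.2621 litre = 0.2621 * 0.001 = 0.0002621 m^3. Sum: 0.0011844553 + 0.0002621 = 0.0014465553 m^3. 1 gallon = 0.0037854118 m^3, so 0.0014465553 m^3 = 0.0014465553 / 0.0037854118 = 0.38213949 gallon ≈ 0.3821 gallon (4 s.f.). Final answer: 0.3821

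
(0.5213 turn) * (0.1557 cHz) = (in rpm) 1 turn = 6.2831853 rad, so 0.5213 turn = 0.5213 * 6.2831853 = 3.2754245 rad. 1 cHz = 0.01 Hz, so 0.1557 cHz = 0.1557 * 0.01 = 0.001557 Hz. Combine: 3.2754245 rad * 0.001557 Hz = 0.0050998359 rad/s. 1 rpm = 0.10471976 rad/s, so 0.0050998359 rad/s = 0.0050998359 / 0.10471976 = 0.048699846 rpm ≈ 0.0487 rpm (4 s.f.). Final answer: 0.0487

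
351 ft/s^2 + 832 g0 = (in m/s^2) 8266. Check: 1 ft/s^2 = 0.3048 m/s^2, so 351 ft/s^2 = 351 * 0.3048 = 106.9848 m/s^2. 1 g0 = 9.80665 m/s^2, so 832 g0 = 832 * 9.80665 = 8159.1328 m/s^2. Sum: 106.9848 + 8159.1328 = 8266.1176 m/s^2. Result: 8266.1176 m/s^2 ≈ 8266 m/s^2 (4 s.f.).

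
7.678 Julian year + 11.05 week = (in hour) 6.916e+04. Check: 1 Julian year = 31557600 s, so 7.678 Julian year = 7.678 * 31557600 = 2.4229925e+08 s. 1 week = 604800 s, so 11.05 week = 11.05 * 604800 = 6683040 s. Sum: 2.4229925e+08 + 6683040 = 2.4898229e+08 s. 1 hour = 3600 s, so 2.4898229e+08 s = 2.4898229e+08 / 3600 = 69161.748 hour ≈ 6.916e+04 hour (4 s.f.).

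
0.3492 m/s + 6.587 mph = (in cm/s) 329.4. Check: 0.3492 m/s is already in m/s. 1 mph = 0.44704 m/s, so 6.587 mph = 6.587 * 0.44704 = 2.9446525 m/s. Sum: 0.3492 + 2.9446525 = 3.2938525 m/s. 1 cm/s = 0.01 m/s, so 3.2938525 m/s = 3.2938525 / 0.01 = 329.38525 cm/s ≈ 329.4 cm/s (4 s.f.).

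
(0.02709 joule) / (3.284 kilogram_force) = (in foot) 0.00276. Check: 0.02709 joule = 0.02709 J. 1 kilogram_force = 9.80665 N, so 3.284 kilogram_force = 3.284 * 9.80665 = 32.205039 N. Combine: 0.02709 J / 32.205039 N = 0.00084117272 m. 1 foot = 0.3048 m, so 0.00084117272 m = 0.00084117272 / 0.3048 = 0.002759753 foot ≈ 0.00276 foot (4 s.f.).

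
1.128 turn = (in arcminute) 2.436e+04. Check: 1 turn = 6.2831853 rad, so 1.128 turn = 1.128 * 6.2831853 = 7.087433 rad. 1 arcminute = 0.00029088821 rad, so 7.087433 rad = 7.087433 / 0.00029088821 = 24364.8 arcminute ≈ 2.436e+04 arcminute (4 s.f.).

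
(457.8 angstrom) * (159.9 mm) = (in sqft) 1 angstrom = 1e-10 m, so 457.8 angstrom = 457.8 * 1e-10 = 4.578e-08 m. 1 mm = 0.001 m, so 159.9 mm = 159.9 * 0.001 = 0.1599 m. Combine: 4.578e-08 m * 0.1599 m = 7.320222e-09 m^2. 1 sqft = 0.09290304 m^2, so 7.320222e-09 m^2 = 7.320222e-09 / 0.09290304 = 7.8794214e-08 sqft ≈ 7.879e-08 sqft (4 s.f.). Final answer: 7.879e-08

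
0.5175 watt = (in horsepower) 0.000694. Check: 0.5175 watt = 0.5175 W. 1 horsepower = 745.69987 W, so 0.5175 W = 0.5175 / 745.69987 = 0.00069397893 horsepower ≈ 0.000694 horsepower (4 s.f.).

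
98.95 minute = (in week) 1 minute = 60 s, so 98.95 minute = 98.95 * 60 = 5937 s. 1 week = 604800 s, so 5937 s = 5937 / 604800 = 0.0098164683 week ≈ 0.009816 week (4 s.f.). Final answer: 0.009816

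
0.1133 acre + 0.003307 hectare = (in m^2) 491.6. Check: 1 acre = 4046.8564 m^2, so 0.1133 acre = 0.1133 * 4046.8564 = 458.50883 m^2. 1 hectare = 10000 m^2, so 0.003307 hectare = 0.003307 * 10000 = 33.07 m^2. Sum: 458.50883 + 33.07 = 491.57883 m^2. Result: 491.57883 m^2 ≈ 491.6 m^2 (4 s.f.).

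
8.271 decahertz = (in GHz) 1 decahertz = 10 Hz, so 8.271 decahertz = 8.271 * 10 = 82.71 Hz. 1 GHz = 1e+09 Hz, so 82.71 Hz = 82.71 / 1e+09 = 8.271e-08 GHz. Final answer: 8.271e-08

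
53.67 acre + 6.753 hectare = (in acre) 1 acre = 4046.8564 m^2, so 53.67 acre = 53.67 * 4046.8564 = 217194.78 m^2. 1 hectare = 10000 m^2, so 6.753 hectare = 6.753 * 10000 = 67530 m^2. Sum: 217194.78 + 67530 = 284724.78 m^2. 1 acre = 4046.8564 m^2, so 284724.78 m^2 = 284724.78 / 4046.8564 = 70.357026 acre ≈ 70.36 acre (4 s.f.). Final answer: 70.36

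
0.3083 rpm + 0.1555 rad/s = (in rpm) 1.793. Check: 1 rpm = 0.10471976 rad/s, so 0.3083 rpm = 0.3083 * 0.10471976 = 0.032285101 rad/s. 0.1555 rad/s is already in rad/s. Sum: 0.032285101 + 0.1555 = 0.1877851 rad/s. 1 rpm = 0.10471976 rad/s, so 0.1877851 rad/s = 0.1877851 / 0.10471976 = 1.7932156 rpm ≈ 1.793 rpm (4 s.f.).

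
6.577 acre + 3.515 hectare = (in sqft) 6.648e+05. Check: 1 acre = 4046.8564 m^2, so 6.577 acre = 6.577 * 4046.8564 = 26616.175 m^2. 1 hectare = 10000 m^2, so 3.515 hectare = 3.515 * 10000 = 35150 m^2. Sum: 26616.175 + 35150 = 61766.175 m^2. 1 sqft = 0.09290304 m^2, so 61766.175 m^2 = 61766.175 / 0.09290304 = 664845.57 sqft ≈ 6.648e+05 sqft (4 s.f.).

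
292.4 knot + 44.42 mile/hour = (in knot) 331. Check: 1 knot = 0.51444444 m/s, so 292.4 knot = 292.4 * 0.51444444 = 150.42356 m/s. 1 mile/hour = 0.44704 m/s, so 44.42 mile/hour = 44.42 * 0.44704 = 19.857517 m/s. Sum: 150.42356 + 19.857517 = 170.28107 m/s. 1 knot = 0.51444444 m/s, so 170.28107 m/s = 170.28107 / 0.51444444 = 330.99992 knot ≈ 331 knot (4 s.f.).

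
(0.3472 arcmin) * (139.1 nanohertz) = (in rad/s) 1 arcmin = 0.00029088821 rad, so 0.3472 arcmin = 0.3472 * 0.00029088821 = 0.00010099639 rad. 1 nanohertz = 1e-09 Hz, so 139.1 nanohertz = 139.1 * 1e-09 = 1.391e-07 Hz. Combine: 0.00010099639 rad * 1.391e-07 Hz = 1.4048597e-11 rad/s. Result: 1.4048597e-11 rad/s ≈ 1.405e-11 rad/s (4 s.f.). Final answer: 1.405e-11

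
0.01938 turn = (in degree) 6.977. Check: 1 turn = 6.2831853 rad, so 0.01938 turn = 0.01938 * 6.2831853 = 0.12176813 rad. 1 degree = 0.017453293 rad, so 0.12176813 rad = 0.12176813 / 0.017453293 = 6.9768 degree ≈ 6.977 degree (4 s.f.).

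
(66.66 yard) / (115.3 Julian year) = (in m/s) 1.675e-08. Check: 1 yard = 0.9144 m, so 66.66 yard = 66.66 * 0.9144 = 60.953904 m. 1 Julian year = 31557600 s, so 115.3 Julian year = 115.3 * 31557600 = 3.6385913e+09 s. Combine: 60.953904 m / 3.6385913e+09 s = 1.6752061e-08 m/s. Result: 1.6752061e-08 m/s ≈ 1.675e-08 m/s (4 s.f.).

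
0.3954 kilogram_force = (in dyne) 1 kilogram_force = 9.80665 N, so 0.3954 kilogram_force = 0.3954 * 9.80665 = 3.8775494 N. 1 dyne = 1e-05 N, so 3.8775494 N = 3.8775494 / 1e-05 = 387754.94 dyne ≈ 3.878e+05 dyne (4 s.f.). Final answer: 3.878e+05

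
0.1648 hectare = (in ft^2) 1.774e+04. Check: 1 hectare = 10000 m^2, so 0.1648 hectare = 0.1648 * 10000 = 1648 m^2. 1 ft^2 = 0.09290304 m^2, so 1648 m^2 = 1648 / 0.09290304 = 17738.924 ft^2 ≈ 1.774e+04 ft^2 (4 s.f.).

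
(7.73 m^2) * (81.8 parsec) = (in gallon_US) 7.73 m^2 is already in m^2. 1 parsec = 3.0856776e+16 m, so 81.8 parsec = 81.8 * 3.0856776e+16 = 2.5240843e+18 m. Combine: 7.73 m^2 * 2.5240843e+18 m = 1.9511171e+19 m^3. 1 gallon_US = 0.0037854118 m^3, so 1.9511171e+19 m^3 = 1.9511171e+19 / 0.0037854118 = 5.1543062e+21 gallon_US ≈ 5.154e+21 gallon_US (4 s.f.). Final answer: 5.154e+21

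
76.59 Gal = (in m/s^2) 0.7659. Check: 1 Gal = 0.01 m/s^2, so 76.59 Gal = 76.59 * 0.01 = 0.7659 m/s^2. Result: 0.7659 m/s^2.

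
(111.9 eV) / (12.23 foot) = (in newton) 4.809e-18. Check: 1 eV = 1.6021766e-19 J, so 111.9 eV = 111.9 * 1.6021766e-19 = 1.7928357e-17 J. 1 foot = 0.3048 m, so 12.23 foot = 12.23 * 0.3048 = 3.727704 m. Combine: 1.7928357e-17 J / 3.727704 m = 4.8094904e-18 N. 4.8094904e-18 N = 4.8094904e-18 newton ≈ 4.809e-18 newton (4 s.f.).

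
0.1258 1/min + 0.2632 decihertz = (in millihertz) 28.42. Check: 1 1/min = 0.016666667 Hz, so 0.1258 1/min = 0.1258 * 0.016666667 = 0.0020966667 Hz. 1 decihertz = 0.1 Hz, so 0.2632 decihertz = 0.2632 * 0.1 = 0.02632 Hz. Sum: 0.0020966667 + 0.02632 = 0.028416667 Hz. 1 millihertz = 0.001 Hz, so 0.028416667 Hz = 0.028416667 / 0.001 = 28.416667 millihertz ≈ 28.42 millihertz (4 s.f.).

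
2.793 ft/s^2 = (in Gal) 1 ft/s^2 = 0.3048 m/s^2, so 2.793 ft/s^2 = 2.793 * 0.3048 = 0.8513064 m/s^2. 1 Gal = 0.01 m/s^2, so 0.8513064 m/s^2 = 0.8513064 / 0.01 = 85.13064 Gal ≈ 85.13 Gal (4 s.f.). Final answer: 85.13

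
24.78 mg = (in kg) 1 mg = 1e-06 kg, so 24.78 mg = 24.78 * 1e-06 = 2.478e-05 kg. Result: 2.478e-05 kg. Final answer: 2.478e-05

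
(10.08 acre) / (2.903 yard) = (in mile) 1 acre = 4046.8564 m^2, so 10.08 acre = 10.08 * 4046.8564 = 40792.313 m^2. 1 yard = 0.9144 m, so 2.903 yard = 2.903 * 0.9144 = 2.6545032 m. Combine: 40792.313 m^2 / 2.6545032 m = 15367.212 m. 1 mile = 1609.344 m, so 15367.212 m = 15367.212 / 1609.344 = 9.5487427 mile ≈ 9.549 mile (4 s.f.). Final answer: 9.549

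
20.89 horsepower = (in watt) 1 horsepower = 745.69987 W, so 20.89 horsepower = 20.89 * 745.69987 = 15577.67 W. 15577.67 W = 15577.67 watt ≈ 1.558e+04 watt (4 s.f.). Final answer: 1.558e+04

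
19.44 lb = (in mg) 1 lb = 0.45359237 kg, so 19.44 lb = 19.44 * 0.45359237 = 8.8178357 kg. 1 mg = 1e-06 kg, so 8.8178357 kg = 8.8178357 / 1e-06 = 8817835.7 mg ≈ 8.818e+06 mg (4 s.f.). Final answer: 8.818e+06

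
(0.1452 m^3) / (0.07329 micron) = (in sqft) 2.133e+07. Check: 0.1452 m^3 is already in m^3. 1 micron = 1e-06 m, so 0.07329 micron = 0.07329 * 1e-06 = 7.329e-08 m. Combine: 0.1452 m^3 / 7.329e-08 m = 1981170.7 m^2. 1 sqft = 0.09290304 m^2, so 1981170.7 m^2 = 1981170.7 / 0.09290304 = 21325144 sqft ≈ 2.133e+07 sqft (4 s.f.).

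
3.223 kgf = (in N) 31.61. Check: 1 kgf = 9.80665 N, so 3.223 kgf = 3.223 * 9.80665 = 31.606833 N. Result: 31.606833 N ≈ 31.61 N (4 s.f.).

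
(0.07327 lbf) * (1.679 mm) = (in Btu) 5.187e-07. Check: 1 lbf = 4.4482216 N, so 0.07327 lbf = 0.07327 * 4.4482216 = 0.3259212 N. 1 mm = 0.001 m, so 1.679 mm = 1.679 * 0.001 = 0.001679 m. Combine: 0.3259212 N * 0.001679 m = 0.00054722169 J. 1 Btu = 1055.0559 J, so 0.00054722169 J = 0.00054722169 / 1055.0559 = 5.1866609e-07 Btu ≈ 5.187e-07 Btu (4 s.f.).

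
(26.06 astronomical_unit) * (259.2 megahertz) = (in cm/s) 1 astronomical_unit = 1.4959787e+11 m, so 26.06 astronomical_unit = 26.06 * 1.4959787e+11 = 3.8985205e+12 m. 1 megahertz = 1000000 Hz, so 259.2 megahertz = 259.2 * 1000000 = 2.592e+08 Hz. Combine: 3.8985205e+12 m * 2.592e+08 Hz = 1.0104965e+21 m/s. 1 cm/s = 0.01 m/s, so 1.0104965e+21 m/s = 1.0104965e+21 / 0.01 = 1.0104965e+23 cm/s ≈ 1.01e+23 cm/s (4 s.f.). Final answer: 1.01e+23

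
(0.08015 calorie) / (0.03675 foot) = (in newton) 29.94. Check: 1 calorie = 4.184 J, so 0.08015 calorie = 0.08015 * 4.184 = 0.3353476 J. 1 foot = 0.3048 m, so 0.03675 foot = 0.03675 * 0.3048 = 0.0112014 m. Combine: 0.3353476 J / 0.0112014 m = 29.938008 N. 29.938008 N = 29.938008 newton ≈ 29.94 newton (4 s.f.).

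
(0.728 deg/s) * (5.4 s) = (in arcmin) 1 deg/s = 0.017453293 rad/s, so 0.728 deg/s = 0.728 * 0.017453293 = 0.012705997 rad/s. 5.4 s is already in s. Combine: 0.012705997 rad/s * 5.4 s = 0.068612384 rad. 1 arcmin = 0.00029088821 rad, so 0.068612384 rad = 0.068612384 / 0.00029088821 = 235.872 arcmin ≈ 235.9 arcmin (4 s.f.). Final answer: 235.9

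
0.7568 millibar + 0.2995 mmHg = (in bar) 0.001156. Check: 1 millibar = 100 Pa, so 0.7568 millibar = 0.7568 * 100 = 75.68 Pa. 1 mmHg = 133.32237 Pa, so 0.2995 mmHg = 0.2995 * 133.32237 = 39.930049 Pa. Sum: 75.68 + 39.930049 = 115.61005 Pa. 1 bar = 100000 Pa, so 115.61005 Pa = 115.61005 / 100000 = 0.0011561005 bar ≈ 0.001156 bar (4 s.f.).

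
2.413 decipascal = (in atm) 1 decipascal = 0.1 Pa, so 2.413 decipascal = 2.413 * 0.1 = 0.2413 Pa. 1 atm = 101325 Pa, so 0.2413 Pa = 0.2413 / 101325 = 2.3814458e-06 atm ≈ 2.381e-06 atm (4 s.f.). Final answer: 2.381e-06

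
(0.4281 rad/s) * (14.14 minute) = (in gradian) 2.312e+04. Check: 0.4281 rad/s is already in rad/s. 1 minute = 60 s, so 14.14 minute = 14.14 * 60 = 848.4 s. Combine: 0.4281 rad/s * 848.4 s = 363.20004 rad. 1 gradian = 0.015707963 rad, so 363.20004 rad = 363.20004 / 0.015707963 = 23122.033 gradian ≈ 2.312e+04 gradian (4 s.f.).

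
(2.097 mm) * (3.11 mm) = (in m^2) 6.522e-06. Check: 1 mm = 0.001 m, so 2.097 mm = 2.097 * 0.001 = 0.002097 m. 1 mm = 0.001 m, so 3.11 mm = 3.11 * 0.001 = 0.00311 m. Combine: 0.002097 m * 0.00311 m = 6.52167e-06 m^2. Result: 6.52167e-06 m^2 ≈ 6.522e-06 m^2 (4 s.f.).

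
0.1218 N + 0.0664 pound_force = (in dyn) 0.1218 N is already in N. 1 pound_force = 4.4482216 N, so 0.0664 pound_force = 0.0664 * 4.4482216 = 0.29536192 N. Sum: 0.1218 + 0.29536192 = 0.41716192 N. 1 dyn = 1e-05 N, so 0.41716192 N = 0.41716192 / 1e-05 = 41716.192 dyn ≈ 4.172e+04 dyn (4 s.f.). Final answer: 4.172e+04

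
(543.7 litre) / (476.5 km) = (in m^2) 1 litre = 0.001 m^3, so 543.7 litre = 543.7 * 0.001 = 0.5437 m^3. 1 km = 1000 m, so 476.5 km = 476.5 * 1000 = 476500 m. Combine: 0.5437 m^3 / 476500 m = 1.1410283e-06 m^2. Result: 1.1410283e-06 m^2 ≈ 1.141e-06 m^2 (4 s.f.). Final answer: 1.141e-06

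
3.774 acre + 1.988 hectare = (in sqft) 1 acre = 4046.8564 m^2, so 3.774 acre = 3.774 * 4046.8564 = 15272.836 m^2. 1 hectare = 10000 m^2, so 1.988 hectare = 1.988 * 10000 = 19880 m^2. Sum: 15272.836 + 19880 = 35152.836 m^2. 1 sqft = 0.09290304 m^2, so 35152.836 m^2 = 35152.836 / 0.09290304 = 378381.98 sqft ≈ 3.784e+05 sqft (4 s.f.). Final answer: 3.784e+05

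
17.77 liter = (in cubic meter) 0.01777. Check: 1 liter = 0.001 m^3, so 17.77 liter = 17.77 * 0.001 = 0.01777 m^3. 0.01777 m^3 = 0.01777 cubic meter.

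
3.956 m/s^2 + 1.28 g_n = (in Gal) 3.956 m/s^2 is already in m/s^2. 1 g_n = 9.80665 m/s^2, so 1.28 g_n = 1.28 * 9.80665 = 12.552512 m/s^2. Sum: 3.956 + 12.552512 = 16.508512 m/s^2. 1 Gal = 0.01 m/s^2, so 16.508512 m/s^2 = 16.508512 / 0.01 = 1650.8512 Gal ≈ 1651 Gal (4 s.f.). Final answer: 1651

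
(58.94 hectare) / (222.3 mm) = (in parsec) 8.593e-11. Check: 1 hectare = 10000 m^2, so 58.94 hectare = 58.94 * 10000 = 589400 m^2. 1 mm = 0.001 m, so 222.3 mm = 222.3 * 0.001 = 0.2223 m. Combine: 589400 m^2 / 0.2223 m = 2651372 m. 1 parsec = 3.0856776e+16 m, so 2651372 m = 2651372 / 3.0856776e+16 = 8.5925115e-11 parsec ≈ 8.593e-11 parsec (4 s.f.).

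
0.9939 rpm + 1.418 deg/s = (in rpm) 1 rpm = 0.10471976 rad/s, so 0.9939 rpm = 0.9939 * 0.10471976 = 0.10408096 rad/s. 1 deg/s = 0.017453293 rad/s, so 1.418 deg/s = 1.418 * 0.017453293 = 0.024748769 rad/s. Sum: 0.10408096 + 0.024748769 = 0.12882973 rad/s. 1 rpm = 0.10471976 rad/s, so 0.12882973 rad/s = 0.12882973 / 0.10471976 = 1.2302333 rpm ≈ 1.23 rpm (4 s.f.). Final answer: 1.23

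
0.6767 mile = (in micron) 1.089e+09. Check: 1 mile = 1609.344 m, so 0.6767 mile = 0.6767 * 1609.344 = 1089.0431 m. 1 micron = 1e-06 m, so 1089.0431 m = 1089.0431 / 1e-06 = 1.0890431e+09 micron ≈ 1.089e+09 micron (4 s.f.).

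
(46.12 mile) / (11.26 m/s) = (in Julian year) 1 mile = 1609.344 m, so 46.12 mile = 46.12 * 1609.344 = 74222.945 m. 11.26 m/s is already in m/s. Combine: 74222.945 m / 11.26 m/s = 6591.7358 s. 1 Julian year = 31557600 s, so 6591.7358 s = 6591.7358 / 31557600 = 0.0002088795 Julian year ≈ 0.0002089 Julian year (4 s.f.). Final answer: 0.0002089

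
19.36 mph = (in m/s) 1 mph = 0.44704 m/s, so 19.36 mph = 19.36 * 0.44704 = 8.6546944 m/s. Result: 8.6546944 m/s ≈ 8.655 m/s (4 s.f.). Final answer: 8.655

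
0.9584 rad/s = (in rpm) 1 rpm = 0.10471976 rad/s, so 0.9584 rad/s = 0.9584 / 0.10471976 = 9.1520458 rpm ≈ 9.152 rpm (4 s.f.). Final answer: 9.152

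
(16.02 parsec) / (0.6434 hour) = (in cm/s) 1 parsec = 3.0856776e+16 m, so 16.02 parsec = 16.02 * 3.0856776e+16 = 4.9432555e+17 m. 1 hour = 3600 s, so 0.6434 hour = 0.6434 * 3600 = 2316.24 s. Combine: 4.9432555e+17 m / 2316.24 s = 2.1341724e+14 m/s. 1 cm/s = 0.01 m/s, so 2.1341724e+14 m/s = 2.1341724e+14 / 0.01 = 2.1341724e+16 cm/s ≈ 2.134e+16 cm/s (4 s.f.). Final answer: 2.134e+16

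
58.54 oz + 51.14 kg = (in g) 5.28e+04. Check: 1 oz = 0.028349523 kg, so 58.54 oz = 58.54 * 0.028349523 = 1.6595811 kg. 51.14 kg is already in kg. Sum: 1.6595811 + 51.14 = 52.799581 kg. 1 g = 0.001 kg, so 52.799581 kg = 52.799581 / 0.001 = 52799.581 g ≈ 5.28e+04 g (4 s.f.).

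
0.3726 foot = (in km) 0.0001136. Check: 1 foot = 0.3048 m, so 0.3726 foot = 0.3726 * 0.3048 = 0.11356848 m. 1 km = 1000 m, so 0.11356848 m = 0.11356848 / 1000 = 0.00011356848 km ≈ 0.0001136 km (4 s.f.).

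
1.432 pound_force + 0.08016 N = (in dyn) 1 pound_force = 4.4482216 N, so 1.432 pound_force = 1.432 * 4.4482216 = 6.3698534 N. 0.08016 N is already in N. Sum: 6.3698534 + 0.08016 = 6.4500134 N. 1 dyn = 1e-05 N, so 6.4500134 N = 6.4500134 / 1e-05 = 645001.34 dyn ≈ 6.45e+05 dyn (4 s.f.). Final answer: 6.45e+05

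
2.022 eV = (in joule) 1 eV = 1.6021766e-19 J, so 2.022 eV = 2.022 * 1.6021766e-19 = 3.2396012e-19 J. 3.2396012e-19 J = 3.2396012e-19 joule ≈ 3.24e-19 joule (4 s.f.). Final answer: 3.24e-19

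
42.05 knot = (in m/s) 21.63. Check: 1 knot = 0.51444444 m/s, so 42.05 knot = 42.05 * 0.51444444 = 21.632389 m/s. Result: 21.632389 m/s ≈ 21.63 m/s (4 s.f.).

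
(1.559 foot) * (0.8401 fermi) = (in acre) 1 foot = 0.3048 m, so 1.559 foot = 1.559 * 0.3048 = 0.4751832 m. 1 fermi = 1e-15 m, so 0.8401 fermi = 0.8401 * 1e-15 = 8.401e-16 m. Combine: 0.4751832 m * 8.401e-16 m = 3.9920141e-16 m^2. 1 acre = 4046.8564 m^2, so 3.9920141e-16 m^2 = 3.9920141e-16 / 4046.8564 = 9.8644816e-20 acre ≈ 9.864e-20 acre (4 s.f.). Final answer: 9.864e-20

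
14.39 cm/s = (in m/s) 0.1439. Check: 1 cm/s = 0.01 m/s, so 14.39 cm/s = 14.39 * 0.01 = 0.1439 m/s. Result: 0.1439 m/s.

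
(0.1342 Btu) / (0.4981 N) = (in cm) 1 Btu = 1055.0559 J, so 0.1342 Btu = 0.1342 * 1055.0559 = 141.5885 J. 0.4981 N is already in N. Combine: 141.5885 J / 0.4981 N = 284.25717 m. 1 cm = 0.01 m, so 284.25717 m = 284.25717 / 0.01 = 28425.717 cm ≈ 2.843e+04 cm (4 s.f.). Final answer: 2.843e+04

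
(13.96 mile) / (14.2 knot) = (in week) 0.005085. Check: 1 mile = 1609.344 m, so 13.96 mile = 13.96 * 1609.344 = 22466.442 m. 1 knot = 0.51444444 m/s, so 14.2 knot = 14.2 * 0.51444444 = 7.3051111 m/s. Combine: 22466.442 m / 7.3051111 m/s = 3075.4416 s. 1 week = 604800 s, so 3075.4416 s = 3075.4416 / 604800 = 0.0050850555 week ≈ 0.005085 week (4 s.f.).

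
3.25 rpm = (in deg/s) 1 rpm = 0.10471976 rad/s, so 3.25 rpm = 3.25 * 0.10471976 = 0.3403392 rad/s. 1 deg/s = 0.017453293 rad/s, so 0.3403392 rad/s = 0.3403392 / 0.017453293 = 19.5 deg/s. Final answer: 19.5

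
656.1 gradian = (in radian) 1 gradian = 0.015707963 rad, so 656.1 gradian = 656.1 * 0.015707963 = 10.305995 rad. 10.305995 rad = 10.305995 radian ≈ 10.31 radian (4 s.f.). Final answer: 10.31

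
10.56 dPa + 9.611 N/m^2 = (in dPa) 1 dPa = 0.1 Pa, so 10.56 dPa = 10.56 * 0.1 = 1.056 Pa. 9.611 N/m^2 = 9.611 Pa. Sum: 1.056 + 9.611 = 10.667 Pa. 1 dPa = 0.1 Pa, so 10.667 Pa = 10.667 / 0.1 = 106.67 dPa ≈ 106.7 dPa (4 s.f.). Final answer: 106.7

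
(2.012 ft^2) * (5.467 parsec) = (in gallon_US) 1 ft^2 = 0.09290304 m^2, so 2.012 ft^2 = 2.012 * 0.09290304 = 0.18692092 m^2. 1 parsec = 3.0856776e+16 m, so 5.467 parsec = 5.467 * 3.0856776e+16 = 1.6869399e+17 m. Combine: 0.18692092 m^2 * 1.6869399e+17 m = 3.1532436e+16 m^3. 1 gallon_US = 0.0037854118 m^3, so 3.1532436e+16 m^3 = 3.1532436e+16 / 0.0037854118 = 8.3299883e+18 gallon_US ≈ 8.33e+18 gallon_US (4 s.f.). Final answer: 8.33e+18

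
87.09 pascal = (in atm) 87.09 pascal = 87.09 Pa. 1 atm = 101325 Pa, so 87.09 Pa = 87.09 / 101325 = 0.00085951147 atm ≈ 0.0008595 atm (4 s.f.). Final answer: 0.0008595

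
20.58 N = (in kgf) 1 kgf = 9.80665 N, so 20.58 N = 20.58 / 9.80665 = 2.098576 kgf ≈ 2.099 kgf (4 s.f.). Final answer: 2.099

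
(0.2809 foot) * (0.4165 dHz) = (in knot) 0.006932. Check: 1 foot = 0.3048 m, so 0.2809 foot = 0.2809 * 0.3048 = 0.08561832 m. 1 dHz = 0.1 Hz, so 0.4165 dHz = 0.4165 * 0.1 = 0.04165 Hz. Combine: 0.08561832 m * 0.04165 Hz = 0.003566003 m/s. 1 knot = 0.51444444 m/s, so 0.003566003 m/s = 0.003566003 / 0.51444444 = 0.0069317553 knot ≈ 0.006932 knot (4 s.f.).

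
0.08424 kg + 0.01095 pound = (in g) 0.08424 kg is already in kg. 1 pound = 0.45359237 kg, so 0.01095 pound = 0.01095 * 0.45359237 = 0.0049668365 kg. Sum: 0.08424 + 0.0049668365 = 0.089206836 kg. 1 g = 0.001 kg, so 0.089206836 kg = 0.089206836 / 0.001 = 89.206836 g ≈ 89.21 g (4 s.f.). Final answer: 89.21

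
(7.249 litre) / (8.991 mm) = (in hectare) 8.063e-05. Check: 1 litre = 0.001 m^3, so 7.249 litre = 7.249 * 0.001 = 0.007249 m^3. 1 mm = 0.001 m, so 8.991 mm = 8.991 * 0.001 = 0.008991 m. Combine: 0.007249 m^3 / 0.008991 m = 0.8062507 m^2. 1 hectare = 10000 m^2, so 0.8062507 m^2 = 0.8062507 / 10000 = 8.062507e-05 hectare ≈ 8.063e-05 hectare (4 s.f.).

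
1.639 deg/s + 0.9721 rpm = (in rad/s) 1 deg/s = 0.017453293 rad/s, so 1.639 deg/s = 1.639 * 0.017453293 = 0.028605946 rad/s. 1 rpm = 0.10471976 rad/s, so 0.9721 rpm = 0.9721 * 0.10471976 = 0.10179807 rad/s. Sum: 0.028605946 + 0.10179807 = 0.13040402 rad/s. Result: 0.13040402 rad/s ≈ 0.1304 rad/s (4 s.f.). Final answer: 0.1304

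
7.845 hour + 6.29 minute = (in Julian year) 0.0009069. Check: 1 hour = 3600 s, so 7.845 hour = 7.845 * 3600 = 28242 s. 1 minute = 60 s, so 6.29 minute = 6.29 * 60 = 377.4 s. Sum: 28242 + 377.4 = 28619.4 s. 1 Julian year = 31557600 s, so 28619.4 s = 28619.4 / 31557600 = 0.00090689406 Julian year ≈ 0.0009069 Julian year (4 s.f.).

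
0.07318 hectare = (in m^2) 731.8. Check: 1 hectare = 10000 m^2, so 0.07318 hectare = 0.07318 * 10000 = 731.8 m^2. Result: 731.8 m^2.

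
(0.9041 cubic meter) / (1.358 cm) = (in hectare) 0.006658. Check: 0.9041 cubic meter = 0.9041 m^3. 1 cm = 0.01 m, so 1.358 cm = 1.358 * 0.01 = 0.01358 m. Combine: 0.9041 m^3 / 0.01358 m = 66.575847 m^2. 1 hectare = 10000 m^2, so 66.575847 m^2 = 66.575847 / 10000 = 0.0066575847 hectare ≈ 0.006658 hectare (4 s.f.).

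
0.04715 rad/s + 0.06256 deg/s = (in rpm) 0.04715 rad/s is already in rad/s. 1 deg/s = 0.017453293 rad/s, so 0.06256 deg/s = 0.06256 * 0.017453293 = 0.001091878 rad/s. Sum: 0.04715 + 0.001091878 = 0.048241878 rad/s. 1 rpm = 0.10471976 rad/s, so 0.048241878 rad/s = 0.048241878 / 0.10471976 = 0.460676 rpm ≈ 0.4607 rpm (4 s.f.). Final answer: 0.4607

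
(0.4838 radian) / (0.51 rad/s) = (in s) 0.4838 radian = 0.4838 rad. 0.51 rad/s is already in rad/s. Combine: 0.4838 rad / 0.51 rad/s = 0.94862745 s. Result: 0.94862745 s ≈ 0.9486 s (4 s.f.). Final answer: 0.9486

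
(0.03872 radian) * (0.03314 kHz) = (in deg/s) 0.03872 radian = 0.03872 rad. 1 kHz = 1000 Hz, so 0.03314 kHz = 0.03314 * 1000 = 33.14 Hz. Combine: 0.03872 rad * 33.14 Hz = 1.2831808 rad/s. 1 deg/s = 0.017453293 rad/s, so 1.2831808 rad/s = 1.2831808 / 0.017453293 = 73.520844 deg/s ≈ 73.52 deg/s (4 s.f.). Final answer: 73.52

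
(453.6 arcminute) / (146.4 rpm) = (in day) 1 arcminute = 0.00029088821 rad, so 453.6 arcminute = 453.6 * 0.00029088821 = 0.13194689 rad. 1 rpm = 0.10471976 rad/s, so 146.4 rpm = 146.4 * 0.10471976 = 15.330972 rad/s. Combine: 0.13194689 rad / 15.330972 rad/s = 0.0086065574 s. 1 day = 86400 s, so 0.0086065574 s = 0.0086065574 / 86400 = 9.9612933e-08 day ≈ 9.961e-08 day (4 s.f.). Final answer: 9.961e-08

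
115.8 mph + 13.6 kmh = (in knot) 1 mph = 0.44704 m/s, so 115.8 mph = 115.8 * 0.44704 = 51.767232 m/s. 1 kmh = 0.27777778 m/s, so 13.6 kmh = 13.6 * 0.27777778 = 3.7777778 m/s. Sum: 51.767232 + 3.7777778 = 55.54501 m/s. 1 knot = 0.51444444 m/s, so 55.54501 m/s = 55.54501 / 0.51444444 = 107.97086 knot ≈ 108 knot (4 s.f.). Final answer: 108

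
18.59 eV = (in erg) 1 eV = 1.6021766e-19 J, so 18.59 eV = 18.59 * 1.6021766e-19 = 2.9784464e-18 J. 1 erg = 1e-07 J, so 2.9784464e-18 J = 2.9784464e-18 / 1e-07 = 2.9784464e-11 erg ≈ 2.978e-11 erg (4 s.f.). Final answer: 2.978e-11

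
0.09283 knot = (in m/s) 1 knot = 0.51444444 m/s, so 0.09283 knot = 0.09283 * 0.51444444 = 0.047755878 m/s. Result: 0.047755878 m/s ≈ 0.04776 m/s (4 s.f.). Final answer: 0.04776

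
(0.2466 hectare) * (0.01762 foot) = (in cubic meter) 1 hectare = 10000 m^2, so 0.2466 hectare = 0.2466 * 10000 = 2466 m^2. 1 foot = 0.3048 m, so 0.01762 foot = 0.01762 * 0.3048 = 0.005370576 m. Combine: 2466 m^2 * 0.005370576 m = 13.24384 m^3. 13.24384 m^3 = 13.24384 cubic meter ≈ 13.24 cubic meter (4 s.f.). Final answer: 13.24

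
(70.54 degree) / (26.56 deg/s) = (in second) 1 degree = 0.017453293 rad, so 70.54 degree = 70.54 * 0.017453293 = 1.2311553 rad. 1 deg/s = 0.017453293 rad/s, so 26.56 deg/s = 26.56 * 0.017453293 = 0.46355945 rad/s. Combine: 1.2311553 rad / 0.46355945 rad/s = 2.6558735 s. 2.6558735 s = 2.6558735 second ≈ 2.656 second (4 s.f.). Final answer: 2.656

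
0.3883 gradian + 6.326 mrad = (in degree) 0.7119. Check: 1 gradian = 0.015707963 rad, so 0.3883 gradian = 0.3883 * 0.015707963 = 0.0060994021 rad. 1 mrad = 0.001 rad, so 6.326 mrad = 6.326 * 0.001 = 0.006326 rad. Sum: 0.0060994021 + 0.006326 = 0.012425402 rad. 1 degree = 0.017453293 rad, so 0.012425402 rad = 0.012425402 / 0.017453293 = 0.7119231 degree ≈ 0.7119 degree (4 s.f.).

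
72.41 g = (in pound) 0.1596. Check: 1 g = 0.001 kg, so 72.41 g = 72.41 * 0.001 = 0.07241 kg. 1 pound = 0.45359237 kg, so 0.07241 kg = 0.07241 / 0.45359237 = 0.15963672 pound ≈ 0.1596 pound (4 s.f.).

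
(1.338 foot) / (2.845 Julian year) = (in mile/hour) 1 foot = 0.3048 m, so 1.338 foot = 1.338 * 0.3048 = 0.4078224 m. 1 Julian year = 31557600 s, so 2.845 Julian year = 2.845 * 31557600 = 89781372 s. Combine: 0.4078224 m / 89781372 s = 4.5423944e-09 m/s. 1 mile/hour = 0.44704 m/s, so 4.5423944e-09 m/s = 4.5423944e-09 / 0.44704 = 1.0161047e-08 mile/hour ≈ 1.016e-08 mile/hour (4 s.f.). Final answer: 1.016e-08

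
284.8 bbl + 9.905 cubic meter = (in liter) 1 bbl = 0.15898729 m^3, so 284.8 bbl = 284.8 * 0.15898729 = 45.279582 m^3. 9.905 cubic meter = 9.905 m^3. Sum: 45.279582 + 9.905 = 55.184582 m^3. 1 liter = 0.001 m^3, so 55.184582 m^3 = 55.184582 / 0.001 = 55184.582 liter ≈ 5.518e+04 liter (4 s.f.). Final answer: 5.518e+04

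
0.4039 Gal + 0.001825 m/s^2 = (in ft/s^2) 1 Gal = 0.01 m/s^2, so 0.4039 Gal = 0.4039 * 0.01 = 0.004039 m/s^2. 0.001825 m/s^2 is already in m/s^2. Sum: 0.004039 + 0.001825 = 0.005864 m/s^2. 1 ft/s^2 = 0.3048 m/s^2, so 0.005864 m/s^2 = 0.005864 / 0.3048 = 0.019238845 ft/s^2 ≈ 0.01924 ft/s^2 (4 s.f.). Final answer: 0.01924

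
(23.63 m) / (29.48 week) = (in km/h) 4.771e-06. Check: 23.63 m is already in m. 1 week = 604800 s, so 29.48 week = 29.48 * 604800 = 17829504 s. Combine: 23.63 m / 17829504 s = 1.3253313e-06 m/s. 1 km/h = 0.27777778 m/s, so 1.3253313e-06 m/s = 1.3253313e-06 / 0.27777778 = 4.7711927e-06 km/h ≈ 4.771e-06 km/h (4 s.f.).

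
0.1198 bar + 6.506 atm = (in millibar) 1 bar = 100000 Pa, so 0.1198 bar = 0.1198 * 100000 = 11980 Pa. 1 atm = 101325 Pa, so 6.506 atm = 6.506 * 101325 = 659220.45 Pa. Sum: 11980 + 659220.45 = 671200.45 Pa. 1 millibar = 100 Pa, so 671200.45 Pa = 671200.45 / 100 = 6712.0045 millibar ≈ 6712 millibar (4 s.f.). Final answer: 6712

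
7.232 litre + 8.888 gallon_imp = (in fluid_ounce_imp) 1677. Check: 1 litre = 0.001 m^3, so 7.232 litre = 7.232 * 0.001 = 0.007232 m^3. 1 gallon_imp = 0.00454609 m^3, so 8.888 gallon_imp = 8.888 * 0.00454609 = 0.040405648 m^3. Sum: 0.007232 + 0.040405648 = 0.047637648 m^3. 1 fluid_ounce_imp = 2.8413063e-05 m^3, so 0.047637648 m^3 = 0.047637648 / 2.8413063e-05 = 1676.6108 fluid_ounce_imp ≈ 1677 fluid_ounce_imp (4 s.f.).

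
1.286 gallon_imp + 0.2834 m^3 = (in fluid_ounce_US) 9781. Check: 1 gallon_imp = 0.00454609 m^3, so 1.286 gallon_imp = 1.286 * 0.00454609 = 0.0058462717 m^3. 0.2834 m^3 is already in m^3. Sum: 0.0058462717 + 0.2834 = 0.28924627 m^3. 1 fluid_ounce_US = 2.957353e-05 m^3, so 0.28924627 m^3 = 0.28924627 / 2.957353e-05 = 9780.58 fluid_ounce_US ≈ 9781 fluid_ounce_US (4 s.f.).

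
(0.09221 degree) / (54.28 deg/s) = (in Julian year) 5.383e-11. Check: 1 degree = 0.017453293 rad, so 0.09221 degree = 0.09221 * 0.017453293 = 0.0016093681 rad. 1 deg/s = 0.017453293 rad/s, so 54.28 deg/s = 54.28 * 0.017453293 = 0.94736472 rad/s. Combine: 0.0016093681 rad / 0.94736472 rad/s = 0.0016987841 s. 1 Julian year = 31557600 s, so 0.0016987841 s = 0.0016987841 / 31557600 = 5.3831219e-11 Julian year ≈ 5.383e-11 Julian year (4 s.f.).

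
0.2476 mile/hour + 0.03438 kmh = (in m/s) 0.1202. Check: 1 mile/hour = 0.44704 m/s, so 0.2476 mile/hour = 0.2476 * 0.44704 = 0.1106871 m/s. 1 kmh = 0.27777778 m/s, so 0.03438 kmh = 0.03438 * 0.27777778 = 0.00955 m/s. Sum: 0.1106871 + 0.00955 = 0.1202371 m/s. Result: 0.1202371 m/s ≈ 0.1202 m/s (4 s.f.).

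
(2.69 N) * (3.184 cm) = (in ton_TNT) 2.047e-11. Check: 2.69 N is already in N. 1 cm = 0.01 m, so 3.184 cm = 3.184 * 0.01 = 0.03184 m. Combine: 2.69 N * 0.03184 m = 0.0856496 J. 1 ton_TNT = 4.184e+09 J, so 0.0856496 J = 0.0856496 / 4.184e+09 = 2.0470746e-11 ton_TNT ≈ 2.047e-11 ton_TNT (4 s.f.).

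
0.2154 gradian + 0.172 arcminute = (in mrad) 3.434. Check: 1 gradian = 0.015707963 rad, so 0.2154 gradian = 0.2154 * 0.015707963 = 0.0033834953 rad. 1 arcminute = 0.00029088821 rad, so 0.172 arcminute = 0.172 * 0.00029088821 = 5.0032772e-05 rad. Sum: 0.0033834953 + 5.0032772e-05 = 0.0034335281 rad. 1 mrad = 0.001 rad, so 0.0034335281 rad = 0.0034335281 / 0.001 = 3.4335281 mrad ≈ 3.434 mrad (4 s.f.).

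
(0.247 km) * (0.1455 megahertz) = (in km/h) 1.294e+08. Check: 1 km = 1000 m, so 0.247 km = 0.247 * 1000 = 247 m. 1 megahertz = 1000000 Hz, so 0.1455 megahertz = 0.1455 * 1000000 = 145500 Hz. Combine: 247 m * 145500 Hz = 35938500 m/s. 1 km/h = 0.27777778 m/s, so 35938500 m/s = 35938500 / 0.27777778 = 1.293786e+08 km/h ≈ 1.294e+08 km/h (4 s.f.).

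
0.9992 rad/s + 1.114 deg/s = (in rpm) 9.727. Check: 0.9992 rad/s is already in rad/s. 1 deg/s = 0.017453293 rad/s, so 1.114 deg/s = 1.114 * 0.017453293 = 0.019442968 rad/s. Sum: 0.9992 + 0.019442968 = 1.018643 rad/s. 1 rpm = 0.10471976 rad/s, so 1.018643 rad/s = 1.018643 / 0.10471976 = 9.7273238 rpm ≈ 9.727 rpm (4 s.f.).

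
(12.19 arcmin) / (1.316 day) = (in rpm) 1 arcmin = 0.00029088821 rad, so 12.19 arcmin = 12.19 * 0.00029088821 = 0.0035459273 rad. 1 day = 86400 s, so 1.316 day = 1.316 * 86400 = 113702.4 s. Combine: 0.0035459273 rad / 113702.4 s = 3.1186037e-08 rad/s. 1 rpm = 0.10471976 rad/s, so 3.1186037e-08 rad/s = 3.1186037e-08 / 0.10471976 = 2.9780472e-07 rpm ≈ 2.978e-07 rpm (4 s.f.). Final answer: 2.978e-07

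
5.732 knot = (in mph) 6.596. Check: 1 knot = 0.51444444 m/s, so 5.732 knot = 5.732 * 0.51444444 = 2.9487956 m/s. 1 mph = 0.44704 m/s, so 2.9487956 m/s = 2.9487956 / 0.44704 = 6.5962678 mph ≈ 6.596 mph (4 s.f.).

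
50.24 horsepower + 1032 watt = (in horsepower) 1 horsepower = 745.69987 W, so 50.24 horsepower = 50.24 * 745.69987 = 37463.962 W. 1032 watt = 1032 W. Sum: 37463.962 + 1032 = 38495.962 W. 1 horsepower = 745.69987 W, so 38495.962 W = 38495.962 / 745.69987 = 51.623935 horsepower ≈ 51.62 horsepower (4 s.f.). Final answer: 51.62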